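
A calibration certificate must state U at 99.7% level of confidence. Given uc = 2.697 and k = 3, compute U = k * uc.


U = k * uc
U = 3 * 2.697
U = 8.0910

8.0910


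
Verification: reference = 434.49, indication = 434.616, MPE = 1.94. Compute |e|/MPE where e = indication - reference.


e = indication - reference = 434.616 - 434.49 = 0.1260
|e| = 0.1260
ratio = |e| / MPE = 0.1260 / 1.94
ratio = 0.0649

0.0649


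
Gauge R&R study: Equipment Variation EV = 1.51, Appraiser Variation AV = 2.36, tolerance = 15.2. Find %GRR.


GRR = sqrt(EV^2 + AV^2) = sqrt(1.51^2 + 2.36^2) = 2.8017316
%GRR = GRR / tol * 100 = 2.8017316 / 15.2 * 100
%GRR = 18.4324

18.4324


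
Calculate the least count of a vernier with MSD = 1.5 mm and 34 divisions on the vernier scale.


LC = MSD / n_div
= 1.5 / 34
= 0.0441

0.0441


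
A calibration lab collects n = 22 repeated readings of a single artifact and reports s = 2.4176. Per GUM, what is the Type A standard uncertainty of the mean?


u_A = s / sqrt(n)
u_A = 2.4176 / sqrt(22)
u_A = 2.4176 / 4.6904158
u_A = 0.5154

0.5154


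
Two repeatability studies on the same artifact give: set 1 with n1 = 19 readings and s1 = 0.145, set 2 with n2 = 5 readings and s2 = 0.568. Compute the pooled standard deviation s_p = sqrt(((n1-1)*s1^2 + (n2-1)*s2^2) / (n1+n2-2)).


s_p = sqrt(((n1-1)*s1^2 + (n2-1)*s2^2) / (n1+n2-2))
numerator = (19-1)*0.145^2 + (5-1)*0.568^2 = 0.37845 + 1.290496 = 1.668946
denominator = 19 + 5 - 2 = 22
s_p^2 = 1.668946 / 22 = 0.075861182
s_p = sqrt(0.075861182) = 0.2754

0.2754


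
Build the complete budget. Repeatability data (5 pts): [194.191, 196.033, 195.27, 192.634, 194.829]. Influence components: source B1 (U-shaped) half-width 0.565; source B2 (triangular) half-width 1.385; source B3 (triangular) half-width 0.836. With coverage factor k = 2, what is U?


mean = (194.191 + 196.033 + 195.27 + 192.634 + 194.829) / 5 = 194.5914
s = sqrt(sum((x - mean)^2)/(n-1)) = 1.2832476
u_A = s / sqrt(n) = 1.2832476 / sqrt(5) = 0.57388577
u_B1 = 0.565 / sqrt(2) = 0.39951533
u_B2 = 1.385 / sqrt(6) = 0.56542388
u_B3 = 0.836 / sqrt(6) = 0.34129557
uc = sqrt(0.57388577^2 + 0.39951533^2 + 0.56542388^2 + 0.34129557^2) = 0.96184417
U = k * uc = 2 * 0.96184417
U = 1.9237

1.9237


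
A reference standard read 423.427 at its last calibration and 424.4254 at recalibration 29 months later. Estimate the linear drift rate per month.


rate = (v2 - v1) / months
= (424.4254 - 423.427) / 29
= 0.9984 / 29
= 0.0344

0.0344


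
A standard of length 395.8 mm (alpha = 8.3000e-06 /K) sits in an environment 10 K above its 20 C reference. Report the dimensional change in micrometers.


dL = L * alpha * dT
= 395.8 * 8.3000e-06 * 10
= 0.0328514 mm
dL_um = 0.0328514 * 1000 = 32.8514 um

32.8514


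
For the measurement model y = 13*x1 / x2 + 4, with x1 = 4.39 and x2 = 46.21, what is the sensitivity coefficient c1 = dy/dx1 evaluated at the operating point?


y = 13*x1 / x2 + 4
dy/dx1 = 13/x2
Evaluate at x2 = 46.21: c1 = 13 / 46.21
c1 = 0.2813

0.2813


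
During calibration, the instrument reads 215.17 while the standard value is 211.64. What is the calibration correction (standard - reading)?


Correction = standard - reading
= 211.64 - 215.17
= -3.5300

-3.5300


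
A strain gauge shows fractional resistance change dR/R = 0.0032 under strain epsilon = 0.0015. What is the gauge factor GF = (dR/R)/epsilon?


GF = (dR/R) / epsilon
= 0.0032 / 0.0015
= 2.1333

2.1333


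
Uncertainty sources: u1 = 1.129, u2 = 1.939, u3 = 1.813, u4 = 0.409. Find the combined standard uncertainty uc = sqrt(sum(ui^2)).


uc = sqrt(1.129^2 + 1.939^2 + 1.813^2 + 0.409^2)
uc = sqrt(8.488612)
uc = 2.9135

2.9135


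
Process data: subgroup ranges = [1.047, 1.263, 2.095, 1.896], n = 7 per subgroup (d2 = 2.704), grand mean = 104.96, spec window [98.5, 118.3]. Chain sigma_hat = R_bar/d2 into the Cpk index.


R_bar = (1.047 + 1.263 + 2.095 + 1.896) / 4 = 1.57525
sigma = R_bar / d2 = 1.57525 / 2.704 = 0.58256287
Cp = (USL - LSL)/(6*sigma) = (118.3 - 98.5)/(6*0.58256287) = 5.6646
Cpu = (118.3 - 104.96)/(3*0.58256287) = 7.6329
Cpl = (104.96 - 98.5)/(3*0.58256287) = 3.6963
Cpk = min(Cpu, Cpl) = 3.6963

3.6963


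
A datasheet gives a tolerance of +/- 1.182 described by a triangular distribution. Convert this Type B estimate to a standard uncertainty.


u_B = half_width / sqrt(6)
u_B = 1.182 / 2.4494897
u_B = 0.4825

0.4825


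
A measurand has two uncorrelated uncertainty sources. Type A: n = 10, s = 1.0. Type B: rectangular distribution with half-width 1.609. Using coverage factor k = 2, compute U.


u_A = s / sqrt(n) = 1.0 / sqrt(10) = 0.31622777
u_B = half_width / sqrt(3) = 1.609 / sqrt(3) = 0.92895658
uc = sqrt(u_A^2 + u_B^2) = sqrt(0.31622777^2 + 0.92895658^2) = 0.98130542
U = k * uc = 2 * 0.98130542
U = 1.9626

1.9626


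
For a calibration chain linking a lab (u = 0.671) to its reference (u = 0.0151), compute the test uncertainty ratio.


TUR = u_lab / u_ref
= 0.671 / 0.0151
= 44.4371

44.4371


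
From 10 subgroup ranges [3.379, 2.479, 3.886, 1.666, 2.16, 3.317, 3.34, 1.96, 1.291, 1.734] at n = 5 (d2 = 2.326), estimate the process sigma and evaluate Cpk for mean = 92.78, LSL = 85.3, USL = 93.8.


R_bar = (3.379 + 2.479 + 3.886 + 1.666 + 2.16 + 3.317 + 3.34 + 1.96 + 1.291 + 1.734) / 10 = 2.5212
sigma = R_bar / d2 = 2.5212 / 2.326 = 1.0839209
Cp = (USL - LSL)/(6*sigma) = (93.8 - 85.3)/(6*1.0839209) = 1.3070
Cpu = (93.8 - 92.78)/(3*1.0839209) = 0.3137
Cpl = (92.78 - 85.3)/(3*1.0839209) = 2.3003
Cpk = min(Cpu, Cpl) = 0.3137

0.3137


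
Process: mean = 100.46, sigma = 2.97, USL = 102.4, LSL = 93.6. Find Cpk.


Cpu = (USL - mean) / (3*sigma) = (102.4 - 100.46) / (3*2.97) = 0.2177
Cpl = (mean - LSL) / (3*sigma) = (100.46 - 93.6) / (3*2.97) = 0.7699
Cpk = min(Cpu, Cpl) = 0.2177

0.2177


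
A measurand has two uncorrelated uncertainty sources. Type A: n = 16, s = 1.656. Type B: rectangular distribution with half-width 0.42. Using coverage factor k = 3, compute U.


u_A = s / sqrt(n) = 1.656 / sqrt(16) = 0.414
u_B = half_width / sqrt(3) = 0.42 / sqrt(3) = 0.24248711
uc = sqrt(u_A^2 + u_B^2) = sqrt(0.414^2 + 0.24248711^2) = 0.47978745
U = k * uc = 3 * 0.47978745
U = 1.4394

1.4394


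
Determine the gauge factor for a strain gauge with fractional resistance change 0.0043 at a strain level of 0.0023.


GF = (dR/R) / epsilon
= 0.0043 / 0.0023
= 1.8696

1.8696


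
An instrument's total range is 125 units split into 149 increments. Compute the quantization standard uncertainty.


resolution = range / divisions
resolution = 125 / 149 = 0.83892617
u_res = resolution / (2*sqrt(3))
u_res = 0.83892617 / 3.4641016
u_res = 0.2422

0.2422


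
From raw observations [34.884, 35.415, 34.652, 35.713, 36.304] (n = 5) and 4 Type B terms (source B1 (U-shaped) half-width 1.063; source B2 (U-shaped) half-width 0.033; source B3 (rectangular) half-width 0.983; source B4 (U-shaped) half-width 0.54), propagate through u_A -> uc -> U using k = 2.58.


mean = (34.884 + 35.415 + 34.652 + 35.713 + 36.304) / 5 = 35.3936
s = sqrt(sum((x - mean)^2)/(n-1)) = 0.6597282
u_A = s / sqrt(n) = 0.6597282 / sqrt(5) = 0.29503942
u_B1 = 1.063 / sqrt(2) = 0.75165451
u_B2 = 0.033 / sqrt(2) = 0.023334524
u_B3 = 0.983 / sqrt(3) = 0.56753531
u_B4 = 0.54 / sqrt(2) = 0.38183766
uc = sqrt(0.29503942^2 + 0.75165451^2 + 0.023334524^2 + 0.56753531^2 + 0.38183766^2) = 1.0585243
U = k * uc = 2.58 * 1.0585243
U = 2.7310

2.7310


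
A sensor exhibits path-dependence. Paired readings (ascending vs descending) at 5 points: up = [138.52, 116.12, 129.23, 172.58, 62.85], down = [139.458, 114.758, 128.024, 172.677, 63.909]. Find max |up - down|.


|138.52 - 139.458| = 0.9380
|116.12 - 114.758| = 1.3620
|129.23 - 128.024| = 1.2060
|172.58 - 172.677| = 0.0970
|62.85 - 63.909| = 1.0590
hysteresis = max(diffs) = 1.3620

1.3620


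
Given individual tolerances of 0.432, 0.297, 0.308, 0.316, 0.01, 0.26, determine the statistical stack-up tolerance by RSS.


RSS = sqrt(0.432^2 + 0.297^2 + 0.308^2 + 0.316^2 + 0.01^2 + 0.26^2)
= sqrt(0.537253)
= 0.7330

0.7330


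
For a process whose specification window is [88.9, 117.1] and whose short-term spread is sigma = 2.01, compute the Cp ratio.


Cp = (USL - LSL) / (6 * sigma)
= (117.1 - 88.9) / (6 * 2.01)
= 28.2000 / 12.0600
= 2.3383

2.3383


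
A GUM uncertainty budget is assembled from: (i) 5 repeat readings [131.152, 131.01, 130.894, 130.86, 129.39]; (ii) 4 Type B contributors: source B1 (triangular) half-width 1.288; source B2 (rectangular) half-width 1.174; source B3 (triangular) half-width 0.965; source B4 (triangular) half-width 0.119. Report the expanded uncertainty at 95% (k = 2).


mean = (131.152 + 131.01 + 130.894 + 130.86 + 129.39) / 5 = 130.6612
s = sqrt(sum((x - mean)^2)/(n-1)) = 0.71975913
u_A = s / sqrt(n) = 0.71975913 / sqrt(5) = 0.32188607
u_B1 = 1.288 / sqrt(6) = 0.5258238
u_B2 = 1.174 / sqrt(3) = 0.67780922
u_B3 = 0.965 / sqrt(6) = 0.3939596
u_B4 = 0.119 / sqrt(6) = 0.048581547
uc = sqrt(0.32188607^2 + 0.5258238^2 + 0.67780922^2 + 0.3939596^2 + 0.048581547^2) = 0.99854443
U = k * uc = 2 * 0.99854443
U = 1.9971

1.9971


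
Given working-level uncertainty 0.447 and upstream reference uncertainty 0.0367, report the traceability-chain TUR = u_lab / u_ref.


TUR = u_lab / u_ref
= 0.447 / 0.0367
= 12.1798

12.1798


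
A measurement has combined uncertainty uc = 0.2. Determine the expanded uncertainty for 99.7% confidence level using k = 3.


U = k * uc
U = 3 * 0.2
U = 0.6000

0.6000


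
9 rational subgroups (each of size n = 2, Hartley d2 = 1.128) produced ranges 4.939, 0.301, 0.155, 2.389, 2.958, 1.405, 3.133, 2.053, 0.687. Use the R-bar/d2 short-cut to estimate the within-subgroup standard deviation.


R_bar = (4.939 + 0.301 + 0.155 + 2.389 + 2.958 + 1.405 + 3.133 + 2.053 + 0.687) / 9
R_bar = 18.02 / 9 = 2.0022222
sigma_hat = R_bar / d2 = 2.0022222 / 1.128 = 1.7750

1.7750


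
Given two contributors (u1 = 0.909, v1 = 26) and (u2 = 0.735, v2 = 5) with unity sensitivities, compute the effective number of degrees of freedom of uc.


uc = sqrt(u1^2 + u2^2) = sqrt(0.909^2 + 0.735^2) = 1.1689765
v_eff = uc^4 / (u1^4/v1 + u2^4/v2)
= 1.1689765^4 / (0.909^4/26 + 0.735^4/5)
= 1.8673388 / 0.084627852
v_eff = 22.0653

22.0653


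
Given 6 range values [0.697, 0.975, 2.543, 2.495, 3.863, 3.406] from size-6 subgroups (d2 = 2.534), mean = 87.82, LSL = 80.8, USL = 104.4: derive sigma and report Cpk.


R_bar = (0.697 + 0.975 + 2.543 + 2.495 + 3.863 + 3.406) / 6 = 2.3298333
sigma = R_bar / d2 = 2.3298333 / 2.534 = 0.91942908
Cp = (USL - LSL)/(6*sigma) = (104.4 - 80.8)/(6*0.91942908) = 4.2780
Cpu = (104.4 - 87.82)/(3*0.91942908) = 6.0110
Cpl = (87.82 - 80.8)/(3*0.91942908) = 2.5451
Cpk = min(Cpu, Cpl) = 2.5451

2.5451


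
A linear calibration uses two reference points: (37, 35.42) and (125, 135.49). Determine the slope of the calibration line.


slope = (y2 - y1) / (x2 - x1)
= (135.49 - 35.42) / (125 - 37)
= 100.0700 / 88
= 1.1372

1.1372


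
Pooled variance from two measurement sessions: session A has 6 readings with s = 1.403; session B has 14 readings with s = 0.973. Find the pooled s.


s_p = sqrt(((n1-1)*s1^2 + (n2-1)*s2^2) / (n1+n2-2))
numerator = (6-1)*1.403^2 + (14-1)*0.973^2 = 9.842045 + 12.307477 = 22.149522
denominator = 6 + 14 - 2 = 18
s_p^2 = 22.149522 / 18 = 1.230529
s_p = sqrt(1.230529) = 1.1093

1.1093


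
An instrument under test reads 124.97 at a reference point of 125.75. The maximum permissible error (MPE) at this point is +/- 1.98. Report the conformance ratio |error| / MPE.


e = indication - reference = 124.97 - 125.75 = -0.7800
|e| = 0.7800
ratio = |e| / MPE = 0.7800 / 1.98
ratio = 0.3939

0.3939


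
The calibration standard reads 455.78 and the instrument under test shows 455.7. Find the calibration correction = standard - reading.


Correction = standard - reading
= 455.78 - 455.7
= 0.0800

0.0800


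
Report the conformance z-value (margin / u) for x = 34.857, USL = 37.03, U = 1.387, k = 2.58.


u = U / k = 1.387 / 2.58 = 0.5375969
margin = |USL - x| = |37.03 - 34.857| = 2.173
z = margin / u = 2.173 / 0.5375969
z = 4.0421

4.0421


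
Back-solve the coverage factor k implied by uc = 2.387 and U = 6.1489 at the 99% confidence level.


k = U / uc
k = 6.1489 / 2.387
k = 2.576

2.576


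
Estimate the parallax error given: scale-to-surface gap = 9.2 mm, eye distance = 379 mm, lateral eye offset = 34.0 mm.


error = h * offset / d
= 9.2 * 34.0 / 379
= 0.8253

0.8253


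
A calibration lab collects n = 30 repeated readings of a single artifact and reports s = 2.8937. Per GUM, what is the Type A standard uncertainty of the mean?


u_A = s / sqrt(n)
u_A = 2.8937 / sqrt(30)
u_A = 2.8937 / 5.4772256
u_A = 0.5283

0.5283


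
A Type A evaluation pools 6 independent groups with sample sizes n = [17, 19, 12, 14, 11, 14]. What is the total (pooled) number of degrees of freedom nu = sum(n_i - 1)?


nu = sum_i (n_i - 1)
nu = ((17 - 1) + (19 - 1) + (12 - 1) + (14 - 1) + (11 - 1) + (14 - 1))
nu = 16 + 18 + 11 + 13 + 10 + 13
nu = 81

81


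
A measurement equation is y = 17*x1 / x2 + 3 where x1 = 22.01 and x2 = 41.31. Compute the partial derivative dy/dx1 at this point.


y = 17*x1 / x2 + 3
dy/dx1 = 17/x2
Evaluate at x2 = 41.31: c1 = 17 / 41.31
c1 = 0.4115

0.4115


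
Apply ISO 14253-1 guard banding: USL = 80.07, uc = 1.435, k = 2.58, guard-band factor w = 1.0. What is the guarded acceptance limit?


U = k * uc = 2.58 * 1.435 = 3.7023
guard band g = w * U = 1.0 * 3.7023 = 3.7023
AL = USL - g = 80.07 - 3.7023
AL = 76.3677

76.3677


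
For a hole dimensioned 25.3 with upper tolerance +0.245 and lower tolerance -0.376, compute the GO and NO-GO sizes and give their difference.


GO = nominal - lower_tol (smallest hole = maximum material condition)
GO = 25.3 - 0.376 = 24.924
NO-GO = nominal + upper_tol (largest hole = least material condition)
NO-GO = 25.3 + 0.245 = 25.545
spread = NO-GO - GO = 25.545 - 24.924 = 0.6210

0.6210


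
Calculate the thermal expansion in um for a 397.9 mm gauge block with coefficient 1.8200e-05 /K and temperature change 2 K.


dL = L * alpha * dT
= 397.9 * 1.8200e-05 * 2
= 0.0144836 mm
dL_um = 0.0144836 * 1000 = 14.4836 um

14.4836


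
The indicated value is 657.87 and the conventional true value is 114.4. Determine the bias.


Systematic error = measured - true
= 657.87 - 114.4
= 543.4700

543.4700


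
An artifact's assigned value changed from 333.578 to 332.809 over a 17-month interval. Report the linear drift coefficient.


rate = (v2 - v1) / months
= (332.809 - 333.578) / 17
= -0.7690 / 17
= -0.0452

-0.0452


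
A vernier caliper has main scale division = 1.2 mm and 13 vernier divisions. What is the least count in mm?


LC = MSD / n_div
= 1.2 / 13
= 0.0923

0.0923


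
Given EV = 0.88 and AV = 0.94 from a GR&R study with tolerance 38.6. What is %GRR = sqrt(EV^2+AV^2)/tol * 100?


GRR = sqrt(EV^2 + AV^2) = sqrt(0.88^2 + 0.94^2) = 1.2876335
%GRR = GRR / tol * 100 = 1.2876335 / 38.6 * 100
%GRR = 3.3358

3.3358


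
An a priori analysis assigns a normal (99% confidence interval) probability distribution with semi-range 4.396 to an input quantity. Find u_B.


u_B = half_width / 2.576
u_B = 4.396 / 2.576
u_B = 1.7065

1.7065


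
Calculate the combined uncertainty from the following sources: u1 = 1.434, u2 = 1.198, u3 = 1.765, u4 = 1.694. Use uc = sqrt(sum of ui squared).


uc = sqrt(1.434^2 + 1.198^2 + 1.765^2 + 1.694^2)
uc = sqrt(9.476421)
uc = 3.0784

3.0784


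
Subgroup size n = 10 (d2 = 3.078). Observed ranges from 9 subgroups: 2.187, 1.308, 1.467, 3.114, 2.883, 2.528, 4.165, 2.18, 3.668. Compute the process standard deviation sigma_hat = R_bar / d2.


R_bar = (2.187 + 1.308 + 1.467 + 3.114 + 2.883 + 2.528 + 4.165 + 2.18 + 3.668) / 9
R_bar = 23.5 / 9 = 2.6111111
sigma_hat = R_bar / d2 = 2.6111111 / 3.078 = 0.8483

0.8483


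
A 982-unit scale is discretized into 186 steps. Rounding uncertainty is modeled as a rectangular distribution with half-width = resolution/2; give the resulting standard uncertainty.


resolution = range / divisions
resolution = 982 / 186 = 5.2795699
u_res = resolution / (2*sqrt(3))
u_res = 5.2795699 / 3.4641016
u_res = 1.5241

1.5241


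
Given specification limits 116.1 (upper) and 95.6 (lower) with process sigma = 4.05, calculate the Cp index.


Cp = (USL - LSL) / (6 * sigma)
= (116.1 - 95.6) / (6 * 4.05)
= 20.5000 / 24.3000
= 0.8436

0.8436


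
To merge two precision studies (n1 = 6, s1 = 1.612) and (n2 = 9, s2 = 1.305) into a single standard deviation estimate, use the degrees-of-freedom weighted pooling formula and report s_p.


s_p = sqrt(((n1-1)*s1^2 + (n2-1)*s2^2) / (n1+n2-2))
numerator = (6-1)*1.612^2 + (9-1)*1.305^2 = 12.99272 + 13.6242 = 26.61692
denominator = 6 + 9 - 2 = 13
s_p^2 = 26.61692 / 13 = 2.0474554
s_p = sqrt(2.0474554) = 1.4309

1.4309


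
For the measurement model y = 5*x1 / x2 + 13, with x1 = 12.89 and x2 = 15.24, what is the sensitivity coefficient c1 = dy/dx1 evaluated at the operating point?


y = 5*x1 / x2 + 13
dy/dx1 = 5/x2
Evaluate at x2 = 15.24: c1 = 5 / 15.24
c1 = 0.3281

0.3281


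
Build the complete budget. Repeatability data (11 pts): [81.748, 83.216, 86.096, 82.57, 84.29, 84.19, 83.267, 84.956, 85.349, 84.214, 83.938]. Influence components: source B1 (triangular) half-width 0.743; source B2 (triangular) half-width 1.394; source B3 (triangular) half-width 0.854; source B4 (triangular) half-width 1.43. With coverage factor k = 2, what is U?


mean = (81.748 + 83.216 + 86.096 + 82.57 + 84.29 + 84.19 + 83.267 + 84.956 + 85.349 + 84.214 + 83.938) / 11 = 83.98490909
s = sqrt(sum((x - mean)^2)/(n-1)) = 1.247503
u_A = s / sqrt(n) = 1.247503 / sqrt(11) = 0.37613631
u_B1 = 0.743 / sqrt(6) = 0.30332848
u_B2 = 1.394 / sqrt(6) = 0.56909812
u_B3 = 0.854 / sqrt(6) = 0.34864404
u_B4 = 1.43 / sqrt(6) = 0.58379506
uc = sqrt(0.37613631^2 + 0.30332848^2 + 0.56909812^2 + 0.34864404^2 + 0.58379506^2) = 1.0098162
U = k * uc = 2 * 1.0098162
U = 2.0196

2.0196


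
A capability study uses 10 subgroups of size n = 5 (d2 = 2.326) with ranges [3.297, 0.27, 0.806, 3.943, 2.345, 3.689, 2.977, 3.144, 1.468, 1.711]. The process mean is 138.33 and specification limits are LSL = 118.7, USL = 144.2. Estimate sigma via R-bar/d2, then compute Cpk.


R_bar = (3.297 + 0.27 + 0.806 + 3.943 + 2.345 + 3.689 + 2.977 + 3.144 + 1.468 + 1.711) / 10 = 2.365
sigma = R_bar / d2 = 2.365 / 2.326 = 1.016767
Cp = (USL - LSL)/(6*sigma) = (144.2 - 118.7)/(6*1.016767) = 4.1799
Cpu = (144.2 - 138.33)/(3*1.016767) = 1.9244
Cpl = (138.33 - 118.7)/(3*1.016767) = 6.4354
Cpk = min(Cpu, Cpl) = 1.9244

1.9244


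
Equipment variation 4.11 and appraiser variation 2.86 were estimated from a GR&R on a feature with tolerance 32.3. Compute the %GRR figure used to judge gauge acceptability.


GRR = sqrt(EV^2 + AV^2) = sqrt(4.11^2 + 2.86^2) = 5.0071649
%GRR = GRR / tol * 100 = 5.0071649 / 32.3 * 100
%GRR = 15.5021

15.5021


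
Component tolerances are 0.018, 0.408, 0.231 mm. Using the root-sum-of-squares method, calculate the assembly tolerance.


RSS = sqrt(0.018^2 + 0.408^2 + 0.231^2)
= sqrt(0.220149)
= 0.4692

0.4692


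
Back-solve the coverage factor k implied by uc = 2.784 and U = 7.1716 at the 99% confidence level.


k = U / uc
k = 7.1716 / 2.784
k = 2.576

2.576


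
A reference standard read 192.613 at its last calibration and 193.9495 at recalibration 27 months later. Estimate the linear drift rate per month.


rate = (v2 - v1) / months
= (193.9495 - 192.613) / 27
= 1.3365 / 27
= 0.0495

0.0495


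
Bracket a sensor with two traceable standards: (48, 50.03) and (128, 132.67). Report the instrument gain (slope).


slope = (y2 - y1) / (x2 - x1)
= (132.67 - 50.03) / (128 - 48)
= 82.6400 / 80
= 1.0330

1.0330


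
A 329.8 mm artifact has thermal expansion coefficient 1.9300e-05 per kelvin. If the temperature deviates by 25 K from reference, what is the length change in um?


dL = L * alpha * dT
= 329.8 * 1.9300e-05 * 25
= 0.1591285 mm
dL_um = 0.1591285 * 1000 = 159.1285 um

159.1285


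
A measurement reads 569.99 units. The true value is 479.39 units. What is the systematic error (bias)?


Systematic error = measured - true
= 569.99 - 479.39
= 90.6000

90.6000


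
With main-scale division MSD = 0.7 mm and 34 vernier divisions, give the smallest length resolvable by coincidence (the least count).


LC = MSD / n_div
= 0.7 / 34
= 0.0206

0.0206


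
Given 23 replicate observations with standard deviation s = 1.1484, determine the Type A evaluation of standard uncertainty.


u_A = s / sqrt(n)
u_A = 1.1484 / sqrt(23)
u_A = 1.1484 / 4.7958315
u_A = 0.2395

0.2395


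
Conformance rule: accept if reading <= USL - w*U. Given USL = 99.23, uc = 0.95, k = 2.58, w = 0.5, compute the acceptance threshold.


U = k * uc = 2.58 * 0.95 = 2.451
guard band g = w * U = 0.5 * 2.451 = 1.2255
AL = USL - g = 99.23 - 1.2255
AL = 98.0045

98.0045


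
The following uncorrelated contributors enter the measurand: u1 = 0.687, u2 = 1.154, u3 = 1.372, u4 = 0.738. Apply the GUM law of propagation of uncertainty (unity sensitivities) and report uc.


uc = sqrt(0.687^2 + 1.154^2 + 1.372^2 + 0.738^2)
uc = sqrt(4.230713)
uc = 2.0569

2.0569


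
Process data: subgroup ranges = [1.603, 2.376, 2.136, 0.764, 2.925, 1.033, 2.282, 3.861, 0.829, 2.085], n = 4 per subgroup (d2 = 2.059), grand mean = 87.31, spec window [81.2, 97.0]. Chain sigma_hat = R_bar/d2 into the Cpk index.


R_bar = (1.603 + 2.376 + 2.136 + 0.764 + 2.925 + 1.033 + 2.282 + 3.861 + 0.829 + 2.085) / 10 = 1.9894
sigma = R_bar / d2 = 1.9894 / 2.059 = 0.96619718
Cp = (USL - LSL)/(6*sigma) = (97.0 - 81.2)/(6*0.96619718) = 2.7255
Cpu = (97.0 - 87.31)/(3*0.96619718) = 3.3430
Cpl = (87.31 - 81.2)/(3*0.96619718) = 2.1079
Cpk = min(Cpu, Cpl) = 2.1079

2.1079


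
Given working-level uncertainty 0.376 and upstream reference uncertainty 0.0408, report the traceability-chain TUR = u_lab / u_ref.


TUR = u_lab / u_ref
= 0.376 / 0.0408
= 9.2157

9.2157


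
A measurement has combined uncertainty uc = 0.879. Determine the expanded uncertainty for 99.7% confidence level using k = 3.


U = k * uc
U = 3 * 0.879
U = 2.6370

2.6370


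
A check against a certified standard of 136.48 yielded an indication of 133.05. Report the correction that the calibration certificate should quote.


Correction = standard - reading
= 136.48 - 133.05
= 3.4300

3.4300


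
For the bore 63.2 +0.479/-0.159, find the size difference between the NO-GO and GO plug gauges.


GO = nominal - lower_tol (smallest hole = maximum material condition)
GO = 63.2 - 0.159 = 63.041
NO-GO = nominal + upper_tol (largest hole = least material condition)
NO-GO = 63.2 + 0.479 = 63.679
spread = NO-GO - GO = 63.679 - 63.041 = 0.6380

0.6380


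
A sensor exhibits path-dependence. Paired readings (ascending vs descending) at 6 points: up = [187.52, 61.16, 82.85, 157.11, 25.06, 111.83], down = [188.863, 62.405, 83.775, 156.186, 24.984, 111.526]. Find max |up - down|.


|187.52 - 188.863| = 1.3430
|61.16 - 62.405| = 1.2450
|82.85 - 83.775| = 0.9250
|157.11 - 156.186| = 0.9240
|25.06 - 24.984| = 0.0760
|111.83 - 111.526| = 0.3040
hysteresis = max(diffs) = 1.3430

1.3430


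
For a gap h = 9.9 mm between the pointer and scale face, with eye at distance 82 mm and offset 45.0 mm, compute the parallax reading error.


error = h * offset / d
= 9.9 * 45.0 / 82
= 5.4329

5.4329


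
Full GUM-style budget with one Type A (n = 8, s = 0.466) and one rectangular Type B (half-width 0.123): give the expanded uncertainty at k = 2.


u_A = s / sqrt(n) = 0.466 / sqrt(8) = 0.16475588
u_B = half_width / sqrt(3) = 0.123 / sqrt(3) = 0.071014083
uc = sqrt(u_A^2 + u_B^2) = sqrt(0.16475588^2 + 0.071014083^2) = 0.17940875
U = k * uc = 2 * 0.17940875
U = 0.3588

0.3588


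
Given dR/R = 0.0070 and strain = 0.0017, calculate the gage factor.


GF = (dR/R) / epsilon
= 0.0070 / 0.0017
= 4.1176

4.1176


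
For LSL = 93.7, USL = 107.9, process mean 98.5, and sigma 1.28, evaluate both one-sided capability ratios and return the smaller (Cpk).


Cpu = (USL - mean) / (3*sigma) = (107.9 - 98.5) / (3*1.28) = 2.4479
Cpl = (mean - LSL) / (3*sigma) = (98.5 - 93.7) / (3*1.28) = 1.2500
Cpk = min(Cpu, Cpl) = 1.2500

1.2500


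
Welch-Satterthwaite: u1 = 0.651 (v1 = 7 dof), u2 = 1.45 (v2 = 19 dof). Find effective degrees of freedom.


uc = sqrt(u1^2 + u2^2) = sqrt(0.651^2 + 1.45^2) = 1.5894342
v_eff = uc^4 / (u1^4/v1 + u2^4/v2)
= 1.5894342^4 / (0.651^4/7 + 1.45^4/19)
= 6.3821971 / 0.25831641
v_eff = 24.7069

24.7069


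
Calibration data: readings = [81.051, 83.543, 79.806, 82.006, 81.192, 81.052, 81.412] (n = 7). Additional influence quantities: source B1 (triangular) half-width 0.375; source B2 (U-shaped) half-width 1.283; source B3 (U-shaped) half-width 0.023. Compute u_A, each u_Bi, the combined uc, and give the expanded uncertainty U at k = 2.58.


mean = (81.051 + 83.543 + 79.806 + 82.006 + 81.192 + 81.052 + 81.412) / 7 = 81.43742857
s = sqrt(sum((x - mean)^2)/(n-1)) = 1.1384952
u_A = s / sqrt(n) = 1.1384952 / sqrt(7) = 0.43031074
u_B1 = 0.375 / sqrt(6) = 0.15309311
u_B2 = 1.283 / sqrt(2) = 0.907218
u_B3 = 0.023 / sqrt(2) = 0.016263456
uc = sqrt(0.43031074^2 + 0.15309311^2 + 0.907218^2 + 0.016263456^2) = 1.0158316
U = k * uc = 2.58 * 1.0158316
U = 2.6208

2.6208


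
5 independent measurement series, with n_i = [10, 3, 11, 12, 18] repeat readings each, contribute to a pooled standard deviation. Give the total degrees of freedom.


nu = sum_i (n_i - 1)
nu = ((10 - 1) + (3 - 1) + (11 - 1) + (12 - 1) + (18 - 1))
nu = 9 + 2 + 10 + 11 + 17
nu = 49

49


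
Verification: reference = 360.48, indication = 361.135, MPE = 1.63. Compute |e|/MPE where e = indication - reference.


e = indication - reference = 361.135 - 360.48 = 0.6550
|e| = 0.6550
ratio = |e| / MPE = 0.6550 / 1.63
ratio = 0.4018

0.4018


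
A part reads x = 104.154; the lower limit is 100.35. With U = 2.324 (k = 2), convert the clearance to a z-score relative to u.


u = U / k = 2.324 / 2 = 1.162
margin = |LSL - x| = |100.35 - 104.154| = 3.804
z = margin / u = 3.804 / 1.162
z = 3.2737

3.2737


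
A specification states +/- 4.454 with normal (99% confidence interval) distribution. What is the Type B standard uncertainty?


u_B = half_width / 2.576
u_B = 4.454 / 2.576
u_B = 1.7290

1.7290


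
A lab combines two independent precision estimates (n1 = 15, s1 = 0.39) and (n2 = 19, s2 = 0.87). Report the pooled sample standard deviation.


s_p = sqrt(((n1-1)*s1^2 + (n2-1)*s2^2) / (n1+n2-2))
numerator = (15-1)*0.39^2 + (19-1)*0.87^2 = 2.1294 + 13.6242 = 15.7536
denominator = 15 + 19 - 2 = 32
s_p^2 = 15.7536 / 32 = 0.4923
s_p = sqrt(0.4923) = 0.7016

0.7016


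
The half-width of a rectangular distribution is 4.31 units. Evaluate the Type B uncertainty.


u_B = half_width / sqrt(3)
u_B = 4.31 / 1.7320508
u_B = 2.4884

2.4884


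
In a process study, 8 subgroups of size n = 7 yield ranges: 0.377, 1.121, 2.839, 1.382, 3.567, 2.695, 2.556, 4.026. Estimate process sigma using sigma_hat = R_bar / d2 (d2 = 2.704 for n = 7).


R_bar = (0.377 + 1.121 + 2.839 + 1.382 + 3.567 + 2.695 + 2.556 + 4.026) / 8
R_bar = 18.563 / 8 = 2.320375
sigma_hat = R_bar / d2 = 2.320375 / 2.704 = 0.8581

0.8581


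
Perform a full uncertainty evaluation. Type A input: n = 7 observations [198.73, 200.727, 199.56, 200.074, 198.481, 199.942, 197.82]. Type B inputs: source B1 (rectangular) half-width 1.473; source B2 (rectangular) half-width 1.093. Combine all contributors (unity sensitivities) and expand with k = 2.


mean = (198.73 + 200.727 + 199.56 + 200.074 + 198.481 + 199.942 + 197.82) / 7 = 199.3334286
s = sqrt(sum((x - mean)^2)/(n-1)) = 1.0241588
u_A = s / sqrt(n) = 1.0241588 / sqrt(7) = 0.38709564
u_B1 = 1.473 / sqrt(3) = 0.85043695
u_B2 = 1.093 / sqrt(3) = 0.63104384
uc = sqrt(0.38709564^2 + 0.85043695^2 + 0.63104384^2) = 1.1275205
U = k * uc = 2 * 1.1275205
U = 2.2550

2.2550


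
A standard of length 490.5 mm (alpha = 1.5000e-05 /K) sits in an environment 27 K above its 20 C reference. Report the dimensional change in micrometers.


dL = L * alpha * dT
= 490.5 * 1.5000e-05 * 27
= 0.1986525 mm
dL_um = 0.1986525 * 1000 = 198.6525 um

198.6525


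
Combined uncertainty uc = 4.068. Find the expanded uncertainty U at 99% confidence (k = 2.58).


U = k * uc
U = 2.58 * 4.068
U = 10.4954

10.4954


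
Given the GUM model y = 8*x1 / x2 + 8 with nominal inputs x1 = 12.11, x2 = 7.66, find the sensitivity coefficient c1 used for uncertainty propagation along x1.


y = 8*x1 / x2 + 8
dy/dx1 = 8/x2
Evaluate at x2 = 7.66: c1 = 8 / 7.66
c1 = 1.0444

1.0444


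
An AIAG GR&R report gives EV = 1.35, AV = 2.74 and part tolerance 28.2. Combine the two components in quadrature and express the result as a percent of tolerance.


GRR = sqrt(EV^2 + AV^2) = sqrt(1.35^2 + 2.74^2) = 3.0545212
%GRR = GRR / tol * 100 = 3.0545212 / 28.2 * 100
%GRR = 10.8316

10.8316


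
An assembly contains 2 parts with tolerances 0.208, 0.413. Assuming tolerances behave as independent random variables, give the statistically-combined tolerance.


RSS = sqrt(0.208^2 + 0.413^2)
= sqrt(0.213833)
= 0.4624

0.4624


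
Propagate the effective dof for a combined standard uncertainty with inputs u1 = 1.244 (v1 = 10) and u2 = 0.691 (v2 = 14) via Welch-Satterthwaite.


uc = sqrt(u1^2 + u2^2) = sqrt(1.244^2 + 0.691^2) = 1.4230309
v_eff = uc^4 / (u1^4/v1 + u2^4/v2)
= 1.4230309^4 / (1.244^4/10 + 0.691^4/14)
= 4.1006936 / 0.25577163
v_eff = 16.0326

16.0326


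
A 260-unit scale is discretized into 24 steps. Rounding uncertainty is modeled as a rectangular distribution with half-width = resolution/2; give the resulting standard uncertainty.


resolution = range / divisions
resolution = 260 / 24 = 10.833333
u_res = resolution / (2*sqrt(3))
u_res = 10.833333 / 3.4641016
u_res = 3.1273

3.1273


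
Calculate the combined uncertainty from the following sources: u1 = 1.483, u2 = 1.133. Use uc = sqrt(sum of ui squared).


uc = sqrt(1.483^2 + 1.133^2)
uc = sqrt(3.482978)
uc = 1.8663

1.8663


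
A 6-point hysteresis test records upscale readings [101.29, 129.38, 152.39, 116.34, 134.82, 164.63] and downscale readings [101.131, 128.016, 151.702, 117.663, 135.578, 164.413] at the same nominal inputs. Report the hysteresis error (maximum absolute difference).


|101.29 - 101.131| = 0.1590
|129.38 - 128.016| = 1.3640
|152.39 - 151.702| = 0.6880
|116.34 - 117.663| = 1.3230
|134.82 - 135.578| = 0.7580
|164.63 - 164.413| = 0.2170
hysteresis = max(diffs) = 1.3640

1.3640


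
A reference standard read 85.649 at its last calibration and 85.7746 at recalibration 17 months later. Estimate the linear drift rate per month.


rate = (v2 - v1) / months
= (85.7746 - 85.649) / 17
= 0.1256 / 17
= 0.0074

0.0074


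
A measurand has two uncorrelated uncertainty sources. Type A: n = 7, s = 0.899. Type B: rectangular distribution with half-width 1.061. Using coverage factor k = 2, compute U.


u_A = s / sqrt(n) = 0.899 / sqrt(7) = 0.33979006
u_B = half_width / sqrt(3) = 1.061 / sqrt(3) = 0.61256864
uc = sqrt(u_A^2 + u_B^2) = sqrt(0.33979006^2 + 0.61256864^2) = 0.70049813
U = k * uc = 2 * 0.70049813
U = 1.4010

1.4010


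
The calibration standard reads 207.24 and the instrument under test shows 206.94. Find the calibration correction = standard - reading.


Correction = standard - reading
= 207.24 - 206.94
= 0.3000

0.3000


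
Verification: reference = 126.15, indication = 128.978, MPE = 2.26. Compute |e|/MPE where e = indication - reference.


e = indication - reference = 128.978 - 126.15 = 2.8280
|e| = 2.8280
ratio = |e| / MPE = 2.8280 / 2.26
ratio = 1.2513

1.2513


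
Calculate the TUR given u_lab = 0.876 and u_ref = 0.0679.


TUR = u_lab / u_ref
= 0.876 / 0.0679
= 12.9013

12.9013


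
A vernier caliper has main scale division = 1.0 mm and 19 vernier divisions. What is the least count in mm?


LC = MSD / n_div
= 1.0 / 19
= 0.0526

0.0526


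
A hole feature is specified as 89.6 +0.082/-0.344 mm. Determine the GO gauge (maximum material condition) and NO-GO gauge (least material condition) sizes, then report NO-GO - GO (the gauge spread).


GO = nominal - lower_tol (smallest hole = maximum material condition)
GO = 89.6 - 0.344 = 89.256
NO-GO = nominal + upper_tol (largest hole = least material condition)
NO-GO = 89.6 + 0.082 = 89.682
spread = NO-GO - GO = 89.682 - 89.256 = 0.4260

0.4260


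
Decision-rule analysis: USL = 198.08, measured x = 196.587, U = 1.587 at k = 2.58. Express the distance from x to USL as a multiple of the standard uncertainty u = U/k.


u = U / k = 1.587 / 2.58 = 0.61511628
margin = |USL - x| = |198.08 - 196.587| = 1.493
z = margin / u = 1.493 / 0.61511628
z = 2.4272

2.4272


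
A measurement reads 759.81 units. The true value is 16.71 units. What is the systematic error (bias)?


Systematic error = measured - true
= 759.81 - 16.71
= 743.1000

743.1000


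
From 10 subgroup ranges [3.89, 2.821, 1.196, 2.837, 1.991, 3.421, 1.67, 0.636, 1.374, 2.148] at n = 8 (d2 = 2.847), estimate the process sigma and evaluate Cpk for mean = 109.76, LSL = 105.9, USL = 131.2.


R_bar = (3.89 + 2.821 + 1.196 + 2.837 + 1.991 + 3.421 + 1.67 + 0.636 + 1.374 + 2.148) / 10 = 2.1984
sigma = R_bar / d2 = 2.1984 / 2.847 = 0.77218124
Cp = (USL - LSL)/(6*sigma) = (131.2 - 105.9)/(6*0.77218124) = 5.4607
Cpu = (131.2 - 109.76)/(3*0.77218124) = 9.2552
Cpl = (109.76 - 105.9)/(3*0.77218124) = 1.6663
Cpk = min(Cpu, Cpl) = 1.6663

1.6663


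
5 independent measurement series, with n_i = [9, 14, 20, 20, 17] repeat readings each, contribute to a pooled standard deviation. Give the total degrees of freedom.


nu = sum_i (n_i - 1)
nu = ((9 - 1) + (14 - 1) + (20 - 1) + (20 - 1) + (17 - 1))
nu = 8 + 13 + 19 + 19 + 16
nu = 75

75


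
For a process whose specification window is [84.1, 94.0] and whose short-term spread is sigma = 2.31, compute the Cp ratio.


Cp = (USL - LSL) / (6 * sigma)
= (94.0 - 84.1) / (6 * 2.31)
= 9.9000 / 13.8600
= 0.7143

0.7143


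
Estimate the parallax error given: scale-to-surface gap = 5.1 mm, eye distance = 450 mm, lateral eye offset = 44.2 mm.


error = h * offset / d
= 5.1 * 44.2 / 450
= 0.5009

0.5009


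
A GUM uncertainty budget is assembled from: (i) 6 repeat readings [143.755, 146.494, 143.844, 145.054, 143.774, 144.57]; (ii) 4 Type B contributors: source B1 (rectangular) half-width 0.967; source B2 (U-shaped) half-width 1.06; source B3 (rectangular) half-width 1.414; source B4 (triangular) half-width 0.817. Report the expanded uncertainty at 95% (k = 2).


mean = (143.755 + 146.494 + 143.844 + 145.054 + 143.774 + 144.57) / 6 = 144.5818333
s = sqrt(sum((x - mean)^2)/(n-1)) = 1.0733228
u_A = s / sqrt(n) = 1.0733228 / sqrt(6) = 0.4381822
u_B1 = 0.967 / sqrt(3) = 0.55829771
u_B2 = 1.06 / sqrt(2) = 0.74953319
u_B3 = 1.414 / sqrt(3) = 0.81637328
u_B4 = 0.817 / sqrt(6) = 0.33353885
uc = sqrt(0.4381822^2 + 0.55829771^2 + 0.74953319^2 + 0.81637328^2 + 0.33353885^2) = 1.35765
U = k * uc = 2 * 1.35765
U = 2.7153

2.7153


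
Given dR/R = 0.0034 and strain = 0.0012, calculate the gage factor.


GF = (dR/R) / epsilon
= 0.0034 / 0.0012
= 2.8333

2.8333


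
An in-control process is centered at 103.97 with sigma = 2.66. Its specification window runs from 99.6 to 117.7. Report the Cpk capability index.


Cpu = (USL - mean) / (3*sigma) = (117.7 - 103.97) / (3*2.66) = 1.7206
Cpl = (mean - LSL) / (3*sigma) = (103.97 - 99.6) / (3*2.66) = 0.5476
Cpk = min(Cpu, Cpl) = 0.5476

0.5476


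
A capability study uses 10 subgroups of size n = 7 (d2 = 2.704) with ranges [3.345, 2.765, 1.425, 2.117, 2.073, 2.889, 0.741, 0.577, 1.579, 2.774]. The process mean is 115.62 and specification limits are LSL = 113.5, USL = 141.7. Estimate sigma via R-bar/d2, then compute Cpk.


R_bar = (3.345 + 2.765 + 1.425 + 2.117 + 2.073 + 2.889 + 0.741 + 0.577 + 1.579 + 2.774) / 10 = 2.0285
sigma = R_bar / d2 = 2.0285 / 2.704 = 0.75018491
Cp = (USL - LSL)/(6*sigma) = (141.7 - 113.5)/(6*0.75018491) = 6.2651
Cpu = (141.7 - 115.62)/(3*0.75018491) = 11.5883
Cpl = (115.62 - 113.5)/(3*0.75018491) = 0.9420
Cpk = min(Cpu, Cpl) = 0.9420

0.9420


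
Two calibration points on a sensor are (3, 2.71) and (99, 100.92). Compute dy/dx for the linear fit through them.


slope = (y2 - y1) / (x2 - x1)
= (100.92 - 2.71) / (99 - 3)
= 98.2100 / 96
= 1.0230

1.0230


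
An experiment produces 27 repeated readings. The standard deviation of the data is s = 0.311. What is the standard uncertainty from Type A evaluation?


u_A = s / sqrt(n)
u_A = 0.311 / sqrt(27)
u_A = 0.311 / 5.1961524
u_A = 0.0599

0.0599


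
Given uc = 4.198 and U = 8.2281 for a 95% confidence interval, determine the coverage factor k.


k = U / uc
k = 8.2281 / 4.198
k = 1.96

1.96


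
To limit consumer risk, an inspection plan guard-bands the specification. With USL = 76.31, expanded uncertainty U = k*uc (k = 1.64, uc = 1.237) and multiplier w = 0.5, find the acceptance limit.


U = k * uc = 1.64 * 1.237 = 2.02868
guard band g = w * U = 0.5 * 2.02868 = 1.01434
AL = USL - g = 76.31 - 1.01434
AL = 75.2957

75.2957


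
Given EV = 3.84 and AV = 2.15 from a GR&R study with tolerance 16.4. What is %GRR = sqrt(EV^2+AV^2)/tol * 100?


GRR = sqrt(EV^2 + AV^2) = sqrt(3.84^2 + 2.15^2) = 4.4009204
%GRR = GRR / tol * 100 = 4.4009204 / 16.4 * 100
%GRR = 26.8349

26.8349


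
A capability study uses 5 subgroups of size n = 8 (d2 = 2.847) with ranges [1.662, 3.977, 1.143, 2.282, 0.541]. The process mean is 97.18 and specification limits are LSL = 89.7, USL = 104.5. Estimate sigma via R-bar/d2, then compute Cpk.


R_bar = (1.662 + 3.977 + 1.143 + 2.282 + 0.541) / 5 = 1.921
sigma = R_bar / d2 = 1.921 / 2.847 = 0.67474535
Cp = (USL - LSL)/(6*sigma) = (104.5 - 89.7)/(6*0.67474535) = 3.6557
Cpu = (104.5 - 97.18)/(3*0.67474535) = 3.6162
Cpl = (97.18 - 89.7)/(3*0.67474535) = 3.6952
Cpk = min(Cpu, Cpl) = 3.6162

3.6162


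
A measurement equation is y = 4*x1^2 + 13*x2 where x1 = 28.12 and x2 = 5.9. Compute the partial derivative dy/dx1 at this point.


y = 4*x1^2 + 13*x2
dy/dx1 = 2*4*x1
Evaluate at x1 = 28.12: c1 = 8 * 28.12
c1 = 224.9600

224.9600


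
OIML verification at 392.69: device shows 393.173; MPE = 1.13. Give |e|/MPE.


e = indication - reference = 393.173 - 392.69 = 0.4830
|e| = 0.4830
ratio = |e| / MPE = 0.4830 / 1.13
ratio = 0.4274

0.4274


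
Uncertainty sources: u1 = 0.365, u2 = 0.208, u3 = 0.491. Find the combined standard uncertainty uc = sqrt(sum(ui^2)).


uc = sqrt(0.365^2 + 0.208^2 + 0.491^2)
uc = sqrt(0.41757)
uc = 0.6462

0.6462


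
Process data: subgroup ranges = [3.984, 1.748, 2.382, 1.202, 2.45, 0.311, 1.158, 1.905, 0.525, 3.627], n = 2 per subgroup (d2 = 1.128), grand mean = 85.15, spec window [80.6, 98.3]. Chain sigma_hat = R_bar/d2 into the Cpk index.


R_bar = (3.984 + 1.748 + 2.382 + 1.202 + 2.45 + 0.311 + 1.158 + 1.905 + 0.525 + 3.627) / 10 = 1.9292
sigma = R_bar / d2 = 1.9292 / 1.128 = 1.7102837
Cp = (USL - LSL)/(6*sigma) = (98.3 - 80.6)/(6*1.7102837) = 1.7249
Cpu = (98.3 - 85.15)/(3*1.7102837) = 2.5629
Cpl = (85.15 - 80.6)/(3*1.7102837) = 0.8868
Cpk = min(Cpu, Cpl) = 0.8868

0.8868


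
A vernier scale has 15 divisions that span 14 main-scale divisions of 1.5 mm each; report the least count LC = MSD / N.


LC = MSD / n_div
= 1.5 / 15
= 0.1000

0.1000


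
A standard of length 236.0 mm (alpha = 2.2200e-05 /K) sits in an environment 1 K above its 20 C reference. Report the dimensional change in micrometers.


dL = L * alpha * dT
= 236.0 * 2.2200e-05 * 1
= 0.0052392 mm
dL_um = 0.0052392 * 1000 = 5.2392 um

5.2392


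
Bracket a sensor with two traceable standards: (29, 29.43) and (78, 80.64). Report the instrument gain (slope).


slope = (y2 - y1) / (x2 - x1)
= (80.64 - 29.43) / (78 - 29)
= 51.2100 / 49
= 1.0451

1.0451
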